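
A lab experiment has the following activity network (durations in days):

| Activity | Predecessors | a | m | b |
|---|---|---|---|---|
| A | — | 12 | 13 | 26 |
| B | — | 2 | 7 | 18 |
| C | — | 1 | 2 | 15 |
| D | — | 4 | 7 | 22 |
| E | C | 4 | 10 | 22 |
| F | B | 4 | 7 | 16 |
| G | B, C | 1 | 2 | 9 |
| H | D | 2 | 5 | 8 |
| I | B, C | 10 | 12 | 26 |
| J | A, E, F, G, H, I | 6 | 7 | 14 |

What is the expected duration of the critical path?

te_A = (12 + 4·13 + 26)/6 = 90/6 = 15
te_B = (2 + 4·7 + 18)/6 = 48/6 = 8
te_C = (1 + 4·2 + 15)/6 = 24/6 = 4
te_D = (4 + 4·7 + 22)/6 = 54/6 = 9
te_E = (4 + 4·10 + 22)/6 = 66/6 = 11
te_F = (4 + 4·7 + 16)/6 = 48/6 = 8
te_G = (1 + 4·2 + 9)/6 = 18/6 = 3
te_H = (2 + 4·5 + 8)/6 = 30/6 = 5
te_I = (10 + 4·12 + 26)/6 = 84/6 = 14
te_J = (6 + 4·7 + 14)/6 = 48/6 = 8

Forward pass:
ES_A = 0; EF_A = 15
ES_B = 0; EF_B = 8
ES_C = 0; EF_C = 4
ES_D = 0; EF_D = 9
ES_E = 4; EF_E = 4+11 = 15
ES_F = 8; EF_F = 8+8 = 16
ES_G = max(EF_B=8, EF_C=4) = 8; EF_G = 8+3 = 11
ES_H = 9; EF_H = 9+5 = 14
ES_I = max(EF_B=8, EF_C=4) = 8; EF_I = 8+14 = 22
ES_J = max(EF_A=15, EF_E=15, EF_F=16, EF_G=11, EF_H=14, EF_I=22) = 22; EF_J = 22+8 = 30
Expected project duration μ = 30 days. Critical path: B → I → J.

30 days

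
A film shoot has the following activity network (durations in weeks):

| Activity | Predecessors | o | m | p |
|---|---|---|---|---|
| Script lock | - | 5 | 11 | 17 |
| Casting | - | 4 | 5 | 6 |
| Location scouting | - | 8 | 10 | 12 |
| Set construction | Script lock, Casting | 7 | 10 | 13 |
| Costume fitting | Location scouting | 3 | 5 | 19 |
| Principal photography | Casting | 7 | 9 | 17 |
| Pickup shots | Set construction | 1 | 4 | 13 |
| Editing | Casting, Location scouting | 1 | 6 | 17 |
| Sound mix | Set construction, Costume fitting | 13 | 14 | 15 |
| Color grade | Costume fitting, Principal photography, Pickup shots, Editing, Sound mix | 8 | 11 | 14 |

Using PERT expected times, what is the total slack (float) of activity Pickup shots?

te_Script lock = (5 + 4·11 + 17)/6 = 66/6 = 11
te_Casting = (4 + 4·5 + 6)/6 = 30/6 = 5
te_Location scouting = (8 + 4·10 + 12)/6 = 60/6 = 10
te_Set construction = (7 + 4·10 + 13)/6 = 60/6 = 10
te_Costume fitting = (3 + 4·5 + 19)/6 = 42/6 = 7
te_Principal photography = (7 + 4·9 + 17)/6 = 60/6 = 10
te_Pickup shots = (1 + 4·4 + 13)/6 = 30/6 = 5
te_Editing = (1 + 4·6 + 17)/6 = 42/6 = 7
te_Sound mix = (13 + 4·14 + 15)/6 = 84/6 = 14
te_Color grade = (8 + 4·11 + 14)/6 = 66/6 = 11

Forward pass:
ES_Script lock = 0; EF_Script lock = 11
ES_Casting = 0; EF_Casting = 5
ES_Location scouting = 0; EF_Location scouting = 10
ES_Set construction = max(EF_Script lock=11, EF_Casting=5) = 11; EF_Set construction = 11+10 = 21
ES_Costume fitting = 10; EF_Costume fitting = 10+7 = 17
ES_Principal photography = 5; EF_Principal photography = 5+10 = 15
ES_Pickup shots = 21; EF_Pickup shots = 21+5 = 26
ES_Editing = max(EF_Casting=5, EF_Location scouting=10) = 10; EF_Editing = 10+7 = 17
ES_Sound mix = max(EF_Set construction=21, EF_Costume fitting=17) = 21; EF_Sound mix = 21+14 = 35
ES_Color grade = max(EF_Costume fitting=17, EF_Principal photography=15, EF_Pickup shots=26, EF_Editing=17, EF_Sound mix=35) = 35; EF_Color grade = 35+11 = 46
Expected project duration μ = 46 weeks. Critical path: Script lock → Set construction → Sound mix → Color grade.

Backward pass:
LF_Color grade = 46; LS_Color grade = 46−11 = 35
LF_Sound mix = LS_Color grade = 35; LS_Sound mix = 35−14 = 21
LF_Editing = LS_Color grade = 35; LS_Editing = 35−7 = 28
LF_Pickup shots = LS_Color grade = 35; LS_Pickup shots = 35−5 = 30
LF_Principal photography = LS_Color grade = 35; LS_Principal photography = 35−10 = 25
LF_Costume fitting = min(LS_Sound mix=21, LS_Color grade=35) = 21; LS_Costume fitting = 21−7 = 14
LF_Set construction = min(LS_Pickup shots=30, LS_Sound mix=21) = 21; LS_Set construction = 21−10 = 11
LF_Location scouting = min(LS_Costume fitting=14, LS_Editing=28) = 14; LS_Location scouting = 14−10 = 4
LF_Casting = min(LS_Set construction=11, LS_Principal photography=25, LS_Editing=28) = 11; LS_Casting = 11−5 = 6
LF_Script lock = LS_Set construction = 11; LS_Script lock = 11−11 = 0
Slack_Pickup shots = LS_Pickup shots − ES_Pickup shots = 30 − 21 = 9

9 weeks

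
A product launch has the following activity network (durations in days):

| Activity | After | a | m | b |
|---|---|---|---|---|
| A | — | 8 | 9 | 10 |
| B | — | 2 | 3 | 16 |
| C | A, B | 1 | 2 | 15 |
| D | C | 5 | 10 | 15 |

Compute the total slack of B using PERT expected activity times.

4 days

te_A = (8 + 4·9 + 10)/6 = 54/6 = 9
te_B = (2 + 4·3 + 16)/6 = 30/6 = 5
te_C = (1 + 4·2 + 15)/6 = 24/6 = 4
te_D = (5 + 4·10 + 15)/6 = 60/6 = 10

Forward pass:
ES_A = 0; EF_A = 9
ES_B = 0; EF_B = 5
ES_C = max(EF_A=9, EF_B=5) = 9; EF_C = 9+4 = 13
ES_D = 13; EF_D = 13+10 = 23
Expected project duration μ = 23 days. Critical path: A → C → D.

Backward pass:
LF_D = 23; LS_D = 23−10 = 13
LF_C = LS_D = 13; LS_C = 13−4 = 9
LF_B = LS_C = 9; LS_B = 9−5 = 4
LF_A = LS_C = 9; LS_A = 9−9 = 0
Slack_B = LS_B − ES_B = 4 − 0 = 4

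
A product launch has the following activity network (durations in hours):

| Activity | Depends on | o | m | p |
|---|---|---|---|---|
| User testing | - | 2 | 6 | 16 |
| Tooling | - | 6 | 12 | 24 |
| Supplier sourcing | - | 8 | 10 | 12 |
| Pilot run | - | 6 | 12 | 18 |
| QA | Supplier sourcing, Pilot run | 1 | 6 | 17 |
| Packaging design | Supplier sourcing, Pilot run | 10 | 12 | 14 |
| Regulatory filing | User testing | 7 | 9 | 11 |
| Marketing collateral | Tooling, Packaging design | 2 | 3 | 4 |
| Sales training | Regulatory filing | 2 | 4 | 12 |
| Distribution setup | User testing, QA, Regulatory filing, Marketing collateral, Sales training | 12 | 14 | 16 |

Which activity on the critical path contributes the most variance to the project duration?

te_User testing = (2 + 4·6 + 16)/6 = 42/6 = 7; σ²_User testing = ((16−2)/6)² = 5.444
te_Tooling = (6 + 4·12 + 24)/6 = 78/6 = 13; σ²_Tooling = ((24−6)/6)² = 9.000
te_Supplier sourcing = (8 + 4·10 + 12)/6 = 60/6 = 10; σ²_Supplier sourcing = ((12−8)/6)² = 0.444
te_Pilot run = (6 + 4·12 + 18)/6 = 72/6 = 12; σ²_Pilot run = ((18−6)/6)² = 4.000
te_QA = (1 + 4·6 + 17)/6 = 42/6 = 7; σ²_QA = ((17−1)/6)² = 7.111
te_Packaging design = (10 + 4·12 + 14)/6 = 72/6 = 12; σ²_Packaging design = ((14−10)/6)² = 0.444
te_Regulatory filing = (7 + 4·9 + 11)/6 = 54/6 = 9; σ²_Regulatory filing = ((11−7)/6)² = 0.444
te_Marketing collateral = (2 + 4·3 + 4)/6 = 18/6 = 3; σ²_Marketing collateral = ((4−2)/6)² = 0.111
te_Sales training = (2 + 4·4 + 12)/6 = 30/6 = 5; σ²_Sales training = ((12−2)/6)² = 2.778
te_Distribution setup = (12 + 4·14 + 16)/6 = 84/6 = 14; σ²_Distribution setup = ((16−12)/6)² = 0.444

Forward pass:
ES_User testing = 0; EF_User testing = 7
ES_Tooling = 0; EF_Tooling = 13
ES_Supplier sourcing = 0; EF_Supplier sourcing = 10
ES_Pilot run = 0; EF_Pilot run = 12
ES_QA = max(EF_Supplier sourcing=10, EF_Pilot run=12) = 12; EF_QA = 12+7 = 19
ES_Packaging design = max(EF_Supplier sourcing=10, EF_Pilot run=12) = 12; EF_Packaging design = 12+12 = 24
ES_Regulatory filing = 7; EF_Regulatory filing = 7+9 = 16
ES_Marketing collateral = max(EF_Tooling=13, EF_Packaging design=24) = 24; EF_Marketing collateral = 24+3 = 27
ES_Sales training = 16; EF_Sales training = 16+5 = 21
ES_Distribution setup = max(EF_User testing=7, EF_QA=19, EF_Regulatory filing=16, EF_Marketing collateral=27, EF_Sales training=21) = 27; EF_Distribution setup = 27+14 = 41
Expected project duration μ = 41 hours. Critical path: Pilot run → Packaging design → Marketing collateral → Distribution setup.

Variances on critical path: σ²_Pilot run=4.000, σ²_Packaging design=0.444, σ²_Marketing collateral=0.111, σ²_Distribution setup=0.444.
Largest is σ²_Pilot run = 4.000.

Pilot run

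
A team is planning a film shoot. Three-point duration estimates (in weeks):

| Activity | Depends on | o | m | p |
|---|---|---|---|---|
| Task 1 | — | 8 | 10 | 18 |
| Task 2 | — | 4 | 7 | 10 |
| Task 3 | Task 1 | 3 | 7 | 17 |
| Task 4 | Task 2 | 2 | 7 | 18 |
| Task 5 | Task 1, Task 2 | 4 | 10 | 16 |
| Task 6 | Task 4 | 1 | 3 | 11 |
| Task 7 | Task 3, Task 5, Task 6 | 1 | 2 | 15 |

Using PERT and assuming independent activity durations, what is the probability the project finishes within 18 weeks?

0.023

te_Task 1 = (8 + 4·10 + 18)/6 = 66/6 = 11; σ²_Task 1 = ((18−8)/6)² = 2.778
te_Task 2 = (4 + 4·7 + 10)/6 = 42/6 = 7; σ²_Task 2 = ((10−4)/6)² = 1.000
te_Task 3 = (3 + 4·7 + 17)/6 = 48/6 = 8; σ²_Task 3 = ((17−3)/6)² = 5.444
te_Task 4 = (2 + 4·7 + 18)/6 = 48/6 = 8; σ²_Task 4 = ((18−2)/6)² = 7.111
te_Task 5 = (4 + 4·10 + 16)/6 = 60/6 = 10; σ²_Task 5 = ((16−4)/6)² = 4.000
te_Task 6 = (1 + 4·3 + 11)/6 = 24/6 = 4; σ²_Task 6 = ((11−1)/6)² = 2.778
te_Task 7 = (1 + 4·2 + 15)/6 = 24/6 = 4; σ²_Task 7 = ((15−1)/6)² = 5.444

Forward pass:
ES_Task 1 = 0; EF_Task 1 = 11
ES_Task 2 = 0; EF_Task 2 = 7
ES_Task 3 = 11; EF_Task 3 = 11+8 = 19
ES_Task 4 = 7; EF_Task 4 = 7+8 = 15
ES_Task 5 = max(EF_Task 1=11, EF_Task 2=7) = 11; EF_Task 5 = 11+10 = 21
ES_Task 6 = 15; EF_Task 6 = 15+4 = 19
ES_Task 7 = max(EF_Task 3=19, EF_Task 5=21, EF_Task 6=19) = 21; EF_Task 7 = 21+4 = 25
Expected project duration μ = 25 weeks. Critical path: Task 1 → Task 5 → Task 7.

Variance along critical path = 2.778 + 4.000 + 5.444 = 12.222; σ = √12.222 = 3.496 weeks.
Z = (18 − 25) / 3.496 = -2.002
P(T ≤ 18) = Φ(-2.002) ≈ 0.023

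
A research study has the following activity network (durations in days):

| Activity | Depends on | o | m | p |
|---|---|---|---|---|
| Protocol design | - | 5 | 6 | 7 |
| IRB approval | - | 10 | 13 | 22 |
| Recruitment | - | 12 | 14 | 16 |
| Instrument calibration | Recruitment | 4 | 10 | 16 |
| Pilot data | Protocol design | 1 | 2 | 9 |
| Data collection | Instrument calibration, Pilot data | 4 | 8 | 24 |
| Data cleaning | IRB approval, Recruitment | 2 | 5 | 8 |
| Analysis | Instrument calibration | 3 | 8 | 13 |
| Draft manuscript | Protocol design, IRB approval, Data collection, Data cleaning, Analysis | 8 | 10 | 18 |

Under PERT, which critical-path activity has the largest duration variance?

te_Protocol design = (5 + 4·6 + 7)/6 = 36/6 = 6; σ²_Protocol design = ((7−5)/6)² = 0.111
te_IRB approval = (10 + 4·13 + 22)/6 = 84/6 = 14; σ²_IRB approval = ((22−10)/6)² = 4.000
te_Recruitment = (12 + 4·14 + 16)/6 = 84/6 = 14; σ²_Recruitment = ((16−12)/6)² = 0.444
te_Instrument calibration = (4 + 4·10 + 16)/6 = 60/6 = 10; σ²_Instrument calibration = ((16−4)/6)² = 4.000
te_Pilot data = (1 + 4·2 + 9)/6 = 18/6 = 3; σ²_Pilot data = ((9−1)/6)² = 1.778
te_Data collection = (4 + 4·8 + 24)/6 = 60/6 = 10; σ²_Data collection = ((24−4)/6)² = 11.111
te_Data cleaning = (2 + 4·5 + 8)/6 = 30/6 = 5; σ²_Data cleaning = ((8−2)/6)² = 1.000
te_Analysis = (3 + 4·8 + 13)/6 = 48/6 = 8; σ²_Analysis = ((13−3)/6)² = 2.778
te_Draft manuscript = (8 + 4·10 + 18)/6 = 66/6 = 11; σ²_Draft manuscript = ((18−8)/6)² = 2.778

Forward pass:
ES_Protocol design = 0; EF_Protocol design = 6
ES_IRB approval = 0; EF_IRB approval = 14
ES_Recruitment = 0; EF_Recruitment = 14
ES_Instrument calibration = 14; EF_Instrument calibration = 14+10 = 24
ES_Pilot data = 6; EF_Pilot data = 6+3 = 9
ES_Data collection = max(EF_Instrument calibration=24, EF_Pilot data=9) = 24; EF_Data collection = 24+10 = 34
ES_Data cleaning = max(EF_IRB approval=14, EF_Recruitment=14) = 14; EF_Data cleaning = 14+5 = 19
ES_Analysis = 24; EF_Analysis = 24+8 = 32
ES_Draft manuscript = max(EF_Protocol design=6, EF_IRB approval=14, EF_Data collection=34, EF_Data cleaning=19, EF_Analysis=32) = 34; EF_Draft manuscript = 34+11 = 45
Expected project duration μ = 45 days. Critical path: Recruitment → Instrument calibration → Data collection → Draft manuscript.

Variances on critical path: σ²_Recruitment=0.444, σ²_Instrument calibration=4.000, σ²_Data collection=11.111, σ²_Draft manuscript=2.778.
Largest is σ²_Data collection = 11.111.

Data collection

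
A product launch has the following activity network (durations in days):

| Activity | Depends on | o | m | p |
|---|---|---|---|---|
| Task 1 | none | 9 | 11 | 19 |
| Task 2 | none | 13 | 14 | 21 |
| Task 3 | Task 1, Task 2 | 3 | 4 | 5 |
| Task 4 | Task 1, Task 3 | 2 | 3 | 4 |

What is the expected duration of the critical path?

22 days

te_Task 1 = (9 + 4·11 + 19)/6 = 72/6 = 12
te_Task 2 = (13 + 4·14 + 21)/6 = 90/6 = 15
te_Task 3 = (3 + 4·4 + 5)/6 = 24/6 = 4
te_Task 4 = (2 + 4·3 + 4)/6 = 18/6 = 3

Forward pass:
ES_Task 1 = 0; EF_Task 1 = 12
ES_Task 2 = 0; EF_Task 2 = 15
ES_Task 3 = max(EF_Task 1=12, EF_Task 2=15) = 15; EF_Task 3 = 15+4 = 19
ES_Task 4 = max(EF_Task 1=12, EF_Task 3=19) = 19; EF_Task 4 = 19+3 = 22
Expected project duration μ = 22 days. Critical path: Task 2 → Task 3 → Task 4.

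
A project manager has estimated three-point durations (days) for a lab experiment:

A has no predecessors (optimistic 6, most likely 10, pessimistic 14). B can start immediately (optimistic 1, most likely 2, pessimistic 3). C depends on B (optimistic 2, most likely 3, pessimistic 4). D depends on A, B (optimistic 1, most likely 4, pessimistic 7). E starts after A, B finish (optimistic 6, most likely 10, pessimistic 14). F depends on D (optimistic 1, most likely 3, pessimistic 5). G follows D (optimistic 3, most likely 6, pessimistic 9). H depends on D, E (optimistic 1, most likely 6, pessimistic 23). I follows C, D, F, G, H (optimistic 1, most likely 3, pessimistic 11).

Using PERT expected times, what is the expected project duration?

32 days

te_A = (6 + 4·10 + 14)/6 = 60/6 = 10
te_B = (1 + 4·2 + 3)/6 = 12/6 = 2
te_C = (2 + 4·3 + 4)/6 = 18/6 = 3
te_D = (1 + 4·4 + 7)/6 = 24/6 = 4
te_E = (6 + 4·10 + 14)/6 = 60/6 = 10
te_F = (1 + 4·3 + 5)/6 = 18/6 = 3
te_G = (3 + 4·6 + 9)/6 = 36/6 = 6
te_H = (1 + 4·6 + 23)/6 = 48/6 = 8
te_I = (1 + 4·3 + 11)/6 = 24/6 = 4

Forward pass:
ES_A = 0; EF_A = 10
ES_B = 0; EF_B = 2
ES_C = 2; EF_C = 2+3 = 5
ES_D = max(EF_A=10, EF_B=2) = 10; EF_D = 10+4 = 14
ES_E = max(EF_A=10, EF_B=2) = 10; EF_E = 10+10 = 20
ES_F = 14; EF_F = 14+3 = 17
ES_G = 14; EF_G = 14+6 = 20
ES_H = max(EF_D=14, EF_E=20) = 20; EF_H = 20+8 = 28
ES_I = max(EF_C=5, EF_D=14, EF_F=17, EF_G=20, EF_H=28) = 28; EF_I = 28+4 = 32
Expected project duration μ = 32 days. Critical path: A → E → H → I.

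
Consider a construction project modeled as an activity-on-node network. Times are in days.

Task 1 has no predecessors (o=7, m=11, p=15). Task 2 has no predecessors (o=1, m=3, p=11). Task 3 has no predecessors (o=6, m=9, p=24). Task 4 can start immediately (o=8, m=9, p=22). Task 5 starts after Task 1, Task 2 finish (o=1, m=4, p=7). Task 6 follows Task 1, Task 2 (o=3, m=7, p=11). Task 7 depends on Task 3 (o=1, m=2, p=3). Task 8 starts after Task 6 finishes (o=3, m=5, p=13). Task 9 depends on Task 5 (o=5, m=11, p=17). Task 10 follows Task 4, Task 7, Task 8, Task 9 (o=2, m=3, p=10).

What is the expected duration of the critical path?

te_Task 1 = (7 + 4·11 + 15)/6 = 66/6 = 11
te_Task 2 = (1 + 4·3 + 11)/6 = 24/6 = 4
te_Task 3 = (6 + 4·9 + 24)/6 = 66/6 = 11
te_Task 4 = (8 + 4·9 + 22)/6 = 66/6 = 11
te_Task 5 = (1 + 4·4 + 7)/6 = 24/6 = 4
te_Task 6 = (3 + 4·7 + 11)/6 = 42/6 = 7
te_Task 7 = (1 + 4·2 + 3)/6 = 12/6 = 2
te_Task 8 = (3 + 4·5 + 13)/6 = 36/6 = 6
te_Task 9 = (5 + 4·11 + 17)/6 = 66/6 = 11
te_Task 10 = (2 + 4·3 + 10)/6 = 24/6 = 4

Forward pass:
ES_Task 1 = 0; EF_Task 1 = 11
ES_Task 2 = 0; EF_Task 2 = 4
ES_Task 3 = 0; EF_Task 3 = 11
ES_Task 4 = 0; EF_Task 4 = 11
ES_Task 5 = max(EF_Task 1=11, EF_Task 2=4) = 11; EF_Task 5 = 11+4 = 15
ES_Task 6 = max(EF_Task 1=11, EF_Task 2=4) = 11; EF_Task 6 = 11+7 = 18
ES_Task 7 = 11; EF_Task 7 = 11+2 = 13
ES_Task 8 = 18; EF_Task 8 = 18+6 = 24
ES_Task 9 = 15; EF_Task 9 = 15+11 = 26
ES_Task 10 = max(EF_Task 4=11, EF_Task 7=13, EF_Task 8=24, EF_Task 9=26) = 26; EF_Task 10 = 26+4 = 30
Expected project duration μ = 30 days. Critical path: Task 1 → Task 5 → Task 9 → Task 10.

30 days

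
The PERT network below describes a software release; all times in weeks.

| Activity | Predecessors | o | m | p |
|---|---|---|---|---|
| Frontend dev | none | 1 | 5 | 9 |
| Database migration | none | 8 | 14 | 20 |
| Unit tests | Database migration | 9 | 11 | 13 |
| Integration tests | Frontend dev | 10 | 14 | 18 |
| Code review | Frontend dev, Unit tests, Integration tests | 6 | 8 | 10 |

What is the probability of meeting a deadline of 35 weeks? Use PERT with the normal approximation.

te_Frontend dev = (1 + 4·5 + 9)/6 = 30/6 = 5; σ²_Frontend dev = ((9−1)/6)² = 1.778
te_Database migration = (8 + 4·14 + 20)/6 = 84/6 = 14; σ²_Database migration = ((20−8)/6)² = 4.000
te_Unit tests = (9 + 4·11 + 13)/6 = 66/6 = 11; σ²_Unit tests = ((13−9)/6)² = 0.444
te_Integration tests = (10 + 4·14 + 18)/6 = 84/6 = 14; σ²_Integration tests = ((18−10)/6)² = 1.778
te_Code review = (6 + 4·8 + 10)/6 = 48/6 = 8; σ²_Code review = ((10−6)/6)² = 0.444

Forward pass:
ES_Frontend dev = 0; EF_Frontend dev = 5
ES_Database migration = 0; EF_Database migration = 14
ES_Unit tests = 14; EF_Unit tests = 14+11 = 25
ES_Integration tests = 5; EF_Integration tests = 5+14 = 19
ES_Code review = max(EF_Frontend dev=5, EF_Unit tests=25, EF_Integration tests=19) = 25; EF_Code review = 25+8 = 33
Expected project duration μ = 33 weeks. Critical path: Database migration → Unit tests → Code review.

Variance along critical path = 4.000 + 0.444 + 0.444 = 4.889; σ = √4.889 = 2.211 weeks.
Z = (35 − 33) / 2.211 = 0.905
P(T ≤ 35) = Φ(0.905) ≈ 0.817

0.817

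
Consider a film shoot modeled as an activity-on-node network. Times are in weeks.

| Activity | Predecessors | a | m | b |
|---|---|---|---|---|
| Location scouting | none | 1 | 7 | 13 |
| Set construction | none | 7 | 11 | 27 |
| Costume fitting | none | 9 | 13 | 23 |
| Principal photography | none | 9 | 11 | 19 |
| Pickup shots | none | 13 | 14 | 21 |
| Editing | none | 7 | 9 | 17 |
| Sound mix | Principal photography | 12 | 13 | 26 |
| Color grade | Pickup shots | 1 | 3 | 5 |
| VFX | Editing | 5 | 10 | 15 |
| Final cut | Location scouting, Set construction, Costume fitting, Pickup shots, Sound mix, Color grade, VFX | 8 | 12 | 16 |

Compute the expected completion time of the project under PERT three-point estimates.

te_Location scouting = (1 + 4·7 + 13)/6 = 42/6 = 7
te_Set construction = (7 + 4·11 + 27)/6 = 78/6 = 13
te_Costume fitting = (9 + 4·13 + 23)/6 = 84/6 = 14
te_Principal photography = (9 + 4·11 + 19)/6 = 72/6 = 12
te_Pickup shots = (13 + 4·14 + 21)/6 = 90/6 = 15
te_Editing = (7 + 4·9 + 17)/6 = 60/6 = 10
te_Sound mix = (12 + 4·13 + 26)/6 = 90/6 = 15
te_Color grade = (1 + 4·3 + 5)/6 = 18/6 = 3
te_VFX = (5 + 4·10 + 15)/6 = 60/6 = 10
te_Final cut = (8 + 4·12 + 16)/6 = 72/6 = 12

Forward pass:
ES_Location scouting = 0; EF_Location scouting = 7
ES_Set construction = 0; EF_Set construction = 13
ES_Costume fitting = 0; EF_Costume fitting = 14
ES_Principal photography = 0; EF_Principal photography = 12
ES_Pickup shots = 0; EF_Pickup shots = 15
ES_Editing = 0; EF_Editing = 10
ES_Sound mix = 12; EF_Sound mix = 12+15 = 27
ES_Color grade = 15; EF_Color grade = 15+3 = 18
ES_VFX = 10; EF_VFX = 10+10 = 20
ES_Final cut = max(EF_Location scouting=7, EF_Set construction=13, EF_Costume fitting=14, EF_Pickup shots=15, EF_Sound mix=27, EF_Color grade=18, EF_VFX=20) = 27; EF_Final cut = 27+12 = 39
Expected project duration μ = 39 weeks. Critical path: Principal photography → Sound mix → Final cut.

39 weeks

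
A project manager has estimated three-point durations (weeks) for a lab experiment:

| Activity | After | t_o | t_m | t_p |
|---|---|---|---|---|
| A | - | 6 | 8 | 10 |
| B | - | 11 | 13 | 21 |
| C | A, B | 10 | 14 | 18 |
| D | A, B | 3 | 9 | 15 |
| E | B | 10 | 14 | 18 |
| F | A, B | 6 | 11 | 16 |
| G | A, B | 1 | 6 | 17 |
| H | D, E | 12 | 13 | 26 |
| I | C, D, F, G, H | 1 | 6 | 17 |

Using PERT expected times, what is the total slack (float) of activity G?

te_A = (6 + 4·8 + 10)/6 = 48/6 = 8
te_B = (11 + 4·13 + 21)/6 = 84/6 = 14
te_C = (10 + 4·14 + 18)/6 = 84/6 = 14
te_D = (3 + 4·9 + 15)/6 = 54/6 = 9
te_E = (10 + 4·14 + 18)/6 = 84/6 = 14
te_F = (6 + 4·11 + 16)/6 = 66/6 = 11
te_G = (1 + 4·6 + 17)/6 = 42/6 = 7
te_H = (12 + 4·13 + 26)/6 = 90/6 = 15
te_I = (1 + 4·6 + 17)/6 = 42/6 = 7

Forward pass:
ES_A = 0; EF_A = 8
ES_B = 0; EF_B = 14
ES_C = max(EF_A=8, EF_B=14) = 14; EF_C = 14+14 = 28
ES_D = max(EF_A=8, EF_B=14) = 14; EF_D = 14+9 = 23
ES_E = 14; EF_E = 14+14 = 28
ES_F = max(EF_A=8, EF_B=14) = 14; EF_F = 14+11 = 25
ES_G = max(EF_A=8, EF_B=14) = 14; EF_G = 14+7 = 21
ES_H = max(EF_D=23, EF_E=28) = 28; EF_H = 28+15 = 43
ES_I = max(EF_C=28, EF_D=23, EF_F=25, EF_G=21, EF_H=43) = 43; EF_I = 43+7 = 50
Expected project duration μ = 50 weeks. Critical path: B → E → H → I.

Backward pass:
LF_I = 50; LS_I = 50−7 = 43
LF_H = LS_I = 43; LS_H = 43−15 = 28
LF_G = LS_I = 43; LS_G = 43−7 = 36
LF_F = LS_I = 43; LS_F = 43−11 = 32
LF_E = LS_H = 28; LS_E = 28−14 = 14
LF_D = min(LS_H=28, LS_I=43) = 28; LS_D = 28−9 = 19
LF_C = LS_I = 43; LS_C = 43−14 = 29
LF_B = min(LS_C=29, LS_D=19, LS_E=14, LS_F=32, LS_G=36) = 14; LS_B = 14−14 = 0
LF_A = min(LS_C=29, LS_D=19, LS_F=32, LS_G=36) = 19; LS_A = 19−8 = 11
Slack_G = LS_G − ES_G = 36 − 14 = 22

22 weeks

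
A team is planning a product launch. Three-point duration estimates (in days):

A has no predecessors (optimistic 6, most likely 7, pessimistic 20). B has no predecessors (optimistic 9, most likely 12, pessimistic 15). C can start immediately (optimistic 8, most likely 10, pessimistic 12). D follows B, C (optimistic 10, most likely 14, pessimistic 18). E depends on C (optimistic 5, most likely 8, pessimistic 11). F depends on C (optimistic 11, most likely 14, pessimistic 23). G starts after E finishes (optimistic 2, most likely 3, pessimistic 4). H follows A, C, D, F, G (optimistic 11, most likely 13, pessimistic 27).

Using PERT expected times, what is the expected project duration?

41 days

te_A = (6 + 4·7 + 20)/6 = 54/6 = 9
te_B = (9 + 4·12 + 15)/6 = 72/6 = 12
te_C = (8 + 4·10 + 12)/6 = 60/6 = 10
te_D = (10 + 4·14 + 18)/6 = 84/6 = 14
te_E = (5 + 4·8 + 11)/6 = 48/6 = 8
te_F = (11 + 4·14 + 23)/6 = 90/6 = 15
te_G = (2 + 4·3 + 4)/6 = 18/6 = 3
te_H = (11 + 4·13 + 27)/6 = 90/6 = 15

Forward pass:
ES_A = 0; EF_A = 9
ES_B = 0; EF_B = 12
ES_C = 0; EF_C = 10
ES_D = max(EF_B=12, EF_C=10) = 12; EF_D = 12+14 = 26
ES_E = 10; EF_E = 10+8 = 18
ES_F = 10; EF_F = 10+15 = 25
ES_G = 18; EF_G = 18+3 = 21
ES_H = max(EF_A=9, EF_C=10, EF_D=26, EF_F=25, EF_G=21) = 26; EF_H = 26+15 = 41
Expected project duration μ = 41 days. Critical path: B → D → H.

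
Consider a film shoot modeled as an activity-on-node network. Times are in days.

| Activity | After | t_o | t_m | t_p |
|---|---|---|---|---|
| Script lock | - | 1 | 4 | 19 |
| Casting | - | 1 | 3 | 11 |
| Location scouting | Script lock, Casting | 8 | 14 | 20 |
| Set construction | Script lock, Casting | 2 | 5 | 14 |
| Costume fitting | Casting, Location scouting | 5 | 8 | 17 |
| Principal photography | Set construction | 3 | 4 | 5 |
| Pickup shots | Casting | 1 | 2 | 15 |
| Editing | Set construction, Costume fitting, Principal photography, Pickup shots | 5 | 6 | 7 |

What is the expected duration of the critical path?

te_Script lock = (1 + 4·4 + 19)/6 = 36/6 = 6
te_Casting = (1 + 4·3 + 11)/6 = 24/6 = 4
te_Location scouting = (8 + 4·14 + 20)/6 = 84/6 = 14
te_Set construction = (2 + 4·5 + 14)/6 = 36/6 = 6
te_Costume fitting = (5 + 4·8 + 17)/6 = 54/6 = 9
te_Principal photography = (3 + 4·4 + 5)/6 = 24/6 = 4
te_Pickup shots = (1 + 4·2 + 15)/6 = 24/6 = 4
te_Editing = (5 + 4·6 + 7)/6 = 36/6 = 6

Forward pass:
ES_Script lock = 0; EF_Script lock = 6
ES_Casting = 0; EF_Casting = 4
ES_Location scouting = max(EF_Script lock=6, EF_Casting=4) = 6; EF_Location scouting = 6+14 = 20
ES_Set construction = max(EF_Script lock=6, EF_Casting=4) = 6; EF_Set construction = 6+6 = 12
ES_Costume fitting = max(EF_Casting=4, EF_Location scouting=20) = 20; EF_Costume fitting = 20+9 = 29
ES_Principal photography = 12; EF_Principal photography = 12+4 = 16
ES_Pickup shots = 4; EF_Pickup shots = 4+4 = 8
ES_Editing = max(EF_Set construction=12, EF_Costume fitting=29, EF_Principal photography=16, EF_Pickup shots=8) = 29; EF_Editing = 29+6 = 35
Expected project duration μ = 35 days. Critical path: Script lock → Location scouting → Costume fitting → Editing.

35 days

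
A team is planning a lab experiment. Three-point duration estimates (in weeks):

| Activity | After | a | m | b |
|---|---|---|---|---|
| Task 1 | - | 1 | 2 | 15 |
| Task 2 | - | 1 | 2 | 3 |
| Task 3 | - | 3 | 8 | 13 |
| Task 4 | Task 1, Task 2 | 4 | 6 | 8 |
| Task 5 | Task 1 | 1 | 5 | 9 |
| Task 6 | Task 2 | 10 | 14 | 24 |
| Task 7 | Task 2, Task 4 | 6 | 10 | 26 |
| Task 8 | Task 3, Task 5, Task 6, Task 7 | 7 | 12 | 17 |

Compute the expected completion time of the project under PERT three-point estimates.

34 weeks

te_Task 1 = (1 + 4·2 + 15)/6 = 24/6 = 4
te_Task 2 = (1 + 4·2 + 3)/6 = 12/6 = 2
te_Task 3 = (3 + 4·8 + 13)/6 = 48/6 = 8
te_Task 4 = (4 + 4·6 + 8)/6 = 36/6 = 6
te_Task 5 = (1 + 4·5 + 9)/6 = 30/6 = 5
te_Task 6 = (10 + 4·14 + 24)/6 = 90/6 = 15
te_Task 7 = (6 + 4·10 + 26)/6 = 72/6 = 12
te_Task 8 = (7 + 4·12 + 17)/6 = 72/6 = 12

Forward pass:
ES_Task 1 = 0; EF_Task 1 = 4
ES_Task 2 = 0; EF_Task 2 = 2
ES_Task 3 = 0; EF_Task 3 = 8
ES_Task 4 = max(EF_Task 1=4, EF_Task 2=2) = 4; EF_Task 4 = 4+6 = 10
ES_Task 5 = 4; EF_Task 5 = 4+5 = 9
ES_Task 6 = 2; EF_Task 6 = 2+15 = 17
ES_Task 7 = max(EF_Task 2=2, EF_Task 4=10) = 10; EF_Task 7 = 10+12 = 22
ES_Task 8 = max(EF_Task 3=8, EF_Task 5=9, EF_Task 6=17, EF_Task 7=22) = 22; EF_Task 8 = 22+12 = 34
Expected project duration μ = 34 weeks. Critical path: Task 1 → Task 4 → Task 7 → Task 8.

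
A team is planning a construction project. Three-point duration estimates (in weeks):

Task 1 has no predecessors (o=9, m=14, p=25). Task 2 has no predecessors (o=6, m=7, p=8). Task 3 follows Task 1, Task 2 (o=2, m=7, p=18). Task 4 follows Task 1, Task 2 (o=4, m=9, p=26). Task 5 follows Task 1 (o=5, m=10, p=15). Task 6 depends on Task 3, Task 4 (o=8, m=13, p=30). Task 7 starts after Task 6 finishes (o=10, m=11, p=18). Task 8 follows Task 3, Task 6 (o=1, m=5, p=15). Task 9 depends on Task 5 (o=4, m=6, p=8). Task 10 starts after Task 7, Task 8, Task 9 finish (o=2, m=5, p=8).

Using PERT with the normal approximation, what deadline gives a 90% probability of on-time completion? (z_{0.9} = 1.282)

65.8 weeks

te_Task 1 = (9 + 4·14 + 25)/6 = 90/6 = 15; σ²_Task 1 = ((25−9)/6)² = 7.111
te_Task 2 = (6 + 4·7 + 8)/6 = 42/6 = 7; σ²_Task 2 = ((8−6)/6)² = 0.111
te_Task 3 = (2 + 4·7 + 18)/6 = 48/6 = 8; σ²_Task 3 = ((18−2)/6)² = 7.111
te_Task 4 = (4 + 4·9 + 26)/6 = 66/6 = 11; σ²_Task 4 = ((26−4)/6)² = 13.444
te_Task 5 = (5 + 4·10 + 15)/6 = 60/6 = 10; σ²_Task 5 = ((15−5)/6)² = 2.778
te_Task 6 = (8 + 4·13 + 30)/6 = 90/6 = 15; σ²_Task 6 = ((30−8)/6)² = 13.444
te_Task 7 = (10 + 4·11 + 18)/6 = 72/6 = 12; σ²_Task 7 = ((18−10)/6)² = 1.778
te_Task 8 = (1 + 4·5 + 15)/6 = 36/6 = 6; σ²_Task 8 = ((15−1)/6)² = 5.444
te_Task 9 = (4 + 4·6 + 8)/6 = 36/6 = 6; σ²_Task 9 = ((8−4)/6)² = 0.444
te_Task 10 = (2 + 4·5 + 8)/6 = 30/6 = 5; σ²_Task 10 = ((8−2)/6)² = 1.000

Forward pass:
ES_Task 1 = 0; EF_Task 1 = 15
ES_Task 2 = 0; EF_Task 2 = 7
ES_Task 3 = max(EF_Task 1=15, EF_Task 2=7) = 15; EF_Task 3 = 15+8 = 23
ES_Task 4 = max(EF_Task 1=15, EF_Task 2=7) = 15; EF_Task 4 = 15+11 = 26
ES_Task 5 = 15; EF_Task 5 = 15+10 = 25
ES_Task 6 = max(EF_Task 3=23, EF_Task 4=26) = 26; EF_Task 6 = 26+15 = 41
ES_Task 7 = 41; EF_Task 7 = 41+12 = 53
ES_Task 8 = max(EF_Task 3=23, EF_Task 6=41) = 41; EF_Task 8 = 41+6 = 47
ES_Task 9 = 25; EF_Task 9 = 25+6 = 31
ES_Task 10 = max(EF_Task 7=53, EF_Task 8=47, EF_Task 9=31) = 53; EF_Task 10 = 53+5 = 58
Expected project duration μ = 58 weeks. Critical path: Task 1 → Task 4 → Task 6 → Task 7 → Task 10.

Variance along critical path = 7.111 + 13.444 + 13.444 + 1.778 + 1.000 = 36.778; σ = 6.064 weeks.
D = μ + z·σ = 58 + 1.282·6.064 = 65.8 weeks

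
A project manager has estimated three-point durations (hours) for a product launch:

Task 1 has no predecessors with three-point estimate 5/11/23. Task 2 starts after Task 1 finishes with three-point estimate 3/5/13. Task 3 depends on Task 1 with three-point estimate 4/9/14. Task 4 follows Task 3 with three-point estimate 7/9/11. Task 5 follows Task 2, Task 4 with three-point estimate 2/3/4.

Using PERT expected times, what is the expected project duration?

33 hours

te_Task 1 = (5 + 4·11 + 23)/6 = 72/6 = 12
te_Task 2 = (3 + 4·5 + 13)/6 = 36/6 = 6
te_Task 3 = (4 + 4·9 + 14)/6 = 54/6 = 9
te_Task 4 = (7 + 4·9 + 11)/6 = 54/6 = 9
te_Task 5 = (2 + 4·3 + 4)/6 = 18/6 = 3

Forward pass:
ES_Task 1 = 0; EF_Task 1 = 12
ES_Task 2 = 12; EF_Task 2 = 12+6 = 18
ES_Task 3 = 12; EF_Task 3 = 12+9 = 21
ES_Task 4 = 21; EF_Task 4 = 21+9 = 30
ES_Task 5 = max(EF_Task 2=18, EF_Task 4=30) = 30; EF_Task 5 = 30+3 = 33
Expected project duration μ = 33 hours. Critical path: Task 1 → Task 3 → Task 4 → Task 5.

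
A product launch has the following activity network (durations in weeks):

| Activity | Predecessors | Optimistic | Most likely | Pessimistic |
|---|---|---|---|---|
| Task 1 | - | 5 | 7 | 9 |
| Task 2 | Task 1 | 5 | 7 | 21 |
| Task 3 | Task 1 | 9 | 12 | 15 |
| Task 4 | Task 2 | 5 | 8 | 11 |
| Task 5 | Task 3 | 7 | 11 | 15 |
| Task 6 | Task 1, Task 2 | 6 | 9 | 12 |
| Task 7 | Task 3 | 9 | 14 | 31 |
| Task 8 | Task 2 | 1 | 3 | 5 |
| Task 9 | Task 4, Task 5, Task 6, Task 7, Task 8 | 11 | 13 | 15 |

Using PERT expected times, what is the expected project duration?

48 weeks

te_Task 1 = (5 + 4·7 + 9)/6 = 42/6 = 7
te_Task 2 = (5 + 4·7 + 21)/6 = 54/6 = 9
te_Task 3 = (9 + 4·12 + 15)/6 = 72/6 = 12
te_Task 4 = (5 + 4·8 + 11)/6 = 48/6 = 8
te_Task 5 = (7 + 4·11 + 15)/6 = 66/6 = 11
te_Task 6 = (6 + 4·9 + 12)/6 = 54/6 = 9
te_Task 7 = (9 + 4·14 + 31)/6 = 96/6 = 16
te_Task 8 = (1 + 4·3 + 5)/6 = 18/6 = 3
te_Task 9 = (11 + 4·13 + 15)/6 = 78/6 = 13

Forward pass:
ES_Task 1 = 0; EF_Task 1 = 7
ES_Task 2 = 7; EF_Task 2 = 7+9 = 16
ES_Task 3 = 7; EF_Task 3 = 7+12 = 19
ES_Task 4 = 16; EF_Task 4 = 16+8 = 24
ES_Task 5 = 19; EF_Task 5 = 19+11 = 30
ES_Task 6 = max(EF_Task 1=7, EF_Task 2=16) = 16; EF_Task 6 = 16+9 = 25
ES_Task 7 = 19; EF_Task 7 = 19+16 = 35
ES_Task 8 = 16; EF_Task 8 = 16+3 = 19
ES_Task 9 = max(EF_Task 4=24, EF_Task 5=30, EF_Task 6=25, EF_Task 7=35, EF_Task 8=19) = 35; EF_Task 9 = 35+13 = 48
Expected project duration μ = 48 weeks. Critical path: Task 1 → Task 3 → Task 7 → Task 9.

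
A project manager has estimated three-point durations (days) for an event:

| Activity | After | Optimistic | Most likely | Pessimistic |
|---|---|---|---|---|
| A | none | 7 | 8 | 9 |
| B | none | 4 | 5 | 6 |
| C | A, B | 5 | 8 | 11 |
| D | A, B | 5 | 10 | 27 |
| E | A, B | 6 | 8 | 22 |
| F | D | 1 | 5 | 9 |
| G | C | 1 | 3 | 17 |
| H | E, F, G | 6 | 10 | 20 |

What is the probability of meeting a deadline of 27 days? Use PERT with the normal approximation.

te_A = (7 + 4·8 + 9)/6 = 48/6 = 8; σ²_A = ((9−7)/6)² = 0.111
te_B = (4 + 4·5 + 6)/6 = 30/6 = 5; σ²_B = ((6−4)/6)² = 0.111
te_C = (5 + 4·8 + 11)/6 = 48/6 = 8; σ²_C = ((11−5)/6)² = 1.000
te_D = (5 + 4·10 + 27)/6 = 72/6 = 12; σ²_D = ((27−5)/6)² = 13.444
te_E = (6 + 4·8 + 22)/6 = 60/6 = 10; σ²_E = ((22−6)/6)² = 7.111
te_F = (1 + 4·5 + 9)/6 = 30/6 = 5; σ²_F = ((9−1)/6)² = 1.778
te_G = (1 + 4·3 + 17)/6 = 30/6 = 5; σ²_G = ((17−1)/6)² = 7.111
te_H = (6 + 4·10 + 20)/6 = 66/6 = 11; σ²_H = ((20−6)/6)² = 5.444

Forward pass:
ES_A = 0; EF_A = 8
ES_B = 0; EF_B = 5
ES_C = max(EF_A=8, EF_B=5) = 8; EF_C = 8+8 = 16
ES_D = max(EF_A=8, EF_B=5) = 8; EF_D = 8+12 = 20
ES_E = max(EF_A=8, EF_B=5) = 8; EF_E = 8+10 = 18
ES_F = 20; EF_F = 20+5 = 25
ES_G = 16; EF_G = 16+5 = 21
ES_H = max(EF_E=18, EF_F=25, EF_G=21) = 25; EF_H = 25+11 = 36
Expected project duration μ = 36 days. Critical path: A → D → F → H.

Variance along critical path = 0.111 + 13.444 + 1.778 + 5.444 = 20.778; σ = √20.778 = 4.558 days.
Z = (27 − 36) / 4.558 = -1.974
P(T ≤ 27) = Φ(-1.974) ≈ 0.024

0.024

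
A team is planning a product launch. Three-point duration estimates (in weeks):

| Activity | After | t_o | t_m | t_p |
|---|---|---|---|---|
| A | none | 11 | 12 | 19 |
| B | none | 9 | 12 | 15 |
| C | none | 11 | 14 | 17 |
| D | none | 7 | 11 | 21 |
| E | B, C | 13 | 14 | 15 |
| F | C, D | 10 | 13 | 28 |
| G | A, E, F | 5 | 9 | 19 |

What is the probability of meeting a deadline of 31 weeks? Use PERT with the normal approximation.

0.021

te_A = (11 + 4·12 + 19)/6 = 78/6 = 13; σ²_A = ((19−11)/6)² = 1.778
te_B = (9 + 4·12 + 15)/6 = 72/6 = 12; σ²_B = ((15−9)/6)² = 1.000
te_C = (11 + 4·14 + 17)/6 = 84/6 = 14; σ²_C = ((17−11)/6)² = 1.000
te_D = (7 + 4·11 + 21)/6 = 72/6 = 12; σ²_D = ((21−7)/6)² = 5.444
te_E = (13 + 4·14 + 15)/6 = 84/6 = 14; σ²_E = ((15−13)/6)² = 0.111
te_F = (10 + 4·13 + 28)/6 = 90/6 = 15; σ²_F = ((28−10)/6)² = 9.000
te_G = (5 + 4·9 + 19)/6 = 60/6 = 10; σ²_G = ((19−5)/6)² = 5.444

Forward pass:
ES_A = 0; EF_A = 13
ES_B = 0; EF_B = 12
ES_C = 0; EF_C = 14
ES_D = 0; EF_D = 12
ES_E = max(EF_B=12, EF_C=14) = 14; EF_E = 14+14 = 28
ES_F = max(EF_C=14, EF_D=12) = 14; EF_F = 14+15 = 29
ES_G = max(EF_A=13, EF_E=28, EF_F=29) = 29; EF_G = 29+10 = 39
Expected project duration μ = 39 weeks. Critical path: C → F → G.

Variance along critical path = 1.000 + 9.000 + 5.444 = 15.444; σ = √15.444 = 3.930 weeks.
Z = (31 − 39) / 3.930 = -2.036
P(T ≤ 31) = Φ(-2.036) ≈ 0.021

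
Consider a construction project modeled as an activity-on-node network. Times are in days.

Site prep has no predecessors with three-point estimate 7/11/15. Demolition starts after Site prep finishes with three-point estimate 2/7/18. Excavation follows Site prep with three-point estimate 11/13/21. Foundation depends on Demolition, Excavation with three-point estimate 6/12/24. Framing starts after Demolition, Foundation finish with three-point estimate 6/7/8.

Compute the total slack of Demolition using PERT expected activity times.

te_Site prep = (7 + 4·11 + 15)/6 = 66/6 = 11
te_Demolition = (2 + 4·7 + 18)/6 = 48/6 = 8
te_Excavation = (11 + 4·13 + 21)/6 = 84/6 = 14
te_Foundation = (6 + 4·12 + 24)/6 = 78/6 = 13
te_Framing = (6 + 4·7 + 8)/6 = 42/6 = 7

Forward pass:
ES_Site prep = 0; EF_Site prep = 11
ES_Demolition = 11; EF_Demolition = 11+8 = 19
ES_Excavation = 11; EF_Excavation = 11+14 = 25
ES_Foundation = max(EF_Demolition=19, EF_Excavation=25) = 25; EF_Foundation = 25+13 = 38
ES_Framing = max(EF_Demolition=19, EF_Foundation=38) = 38; EF_Framing = 38+7 = 45
Expected project duration μ = 45 days. Critical path: Site prep → Excavation → Foundation → Framing.

Backward pass:
LF_Framing = 45; LS_Framing = 45−7 = 38
LF_Foundation = LS_Framing = 38; LS_Foundation = 38−13 = 25
LF_Excavation = LS_Foundation = 25; LS_Excavation = 25−14 = 11
LF_Demolition = min(LS_Foundation=25, LS_Framing=38) = 25; LS_Demolition = 25−8 = 17
LF_Site prep = min(LS_Demolition=17, LS_Excavation=11) = 11; LS_Site prep = 11−11 = 0
Slack_Demolition = LS_Demolition − ES_Demolition = 17 − 11 = 6

6 days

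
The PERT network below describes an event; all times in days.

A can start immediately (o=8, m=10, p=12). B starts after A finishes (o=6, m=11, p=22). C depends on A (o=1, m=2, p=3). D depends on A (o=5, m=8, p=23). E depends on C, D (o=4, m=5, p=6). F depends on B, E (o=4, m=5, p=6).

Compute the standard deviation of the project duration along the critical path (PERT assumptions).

te_A = (8 + 4·10 + 12)/6 = 60/6 = 10; σ²_A = ((12−8)/6)² = 0.444
te_B = (6 + 4·11 + 22)/6 = 72/6 = 12; σ²_B = ((22−6)/6)² = 7.111
te_C = (1 + 4·2 + 3)/6 = 12/6 = 2; σ²_C = ((3−1)/6)² = 0.111
te_D = (5 + 4·8 + 23)/6 = 60/6 = 10; σ²_D = ((23−5)/6)² = 9.000
te_E = (4 + 4·5 + 6)/6 = 30/6 = 5; σ²_E = ((6−4)/6)² = 0.111
te_F = (4 + 4·5 + 6)/6 = 30/6 = 5; σ²_F = ((6−4)/6)² = 0.111

Forward pass:
ES_A = 0; EF_A = 10
ES_B = 10; EF_B = 10+12 = 22
ES_C = 10; EF_C = 10+2 = 12
ES_D = 10; EF_D = 10+10 = 20
ES_E = max(EF_C=12, EF_D=20) = 20; EF_E = 20+5 = 25
ES_F = max(EF_B=22, EF_E=25) = 25; EF_F = 25+5 = 30
Expected project duration μ = 30 days. Critical path: A → D → E → F.

Variance along critical path = 0.444 + 9.000 + 0.111 + 0.111 = 9.667
σ = √9.667 = 3.109 days

3.11 days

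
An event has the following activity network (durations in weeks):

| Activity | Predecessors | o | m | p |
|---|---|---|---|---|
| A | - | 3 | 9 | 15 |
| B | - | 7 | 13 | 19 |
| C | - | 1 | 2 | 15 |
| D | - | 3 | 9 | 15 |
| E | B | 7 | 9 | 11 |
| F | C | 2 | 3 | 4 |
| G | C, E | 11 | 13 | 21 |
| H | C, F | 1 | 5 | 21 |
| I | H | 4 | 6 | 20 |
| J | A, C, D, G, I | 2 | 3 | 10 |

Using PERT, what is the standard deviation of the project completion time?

3.00 weeks

te_A = (3 + 4·9 + 15)/6 = 54/6 = 9; σ²_A = ((15−3)/6)² = 4.000
te_B = (7 + 4·13 + 19)/6 = 78/6 = 13; σ²_B = ((19−7)/6)² = 4.000
te_C = (1 + 4·2 + 15)/6 = 24/6 = 4; σ²_C = ((15−1)/6)² = 5.444
te_D = (3 + 4·9 + 15)/6 = 54/6 = 9; σ²_D = ((15−3)/6)² = 4.000
te_E = (7 + 4·9 + 11)/6 = 54/6 = 9; σ²_E = ((11−7)/6)² = 0.444
te_F = (2 + 4·3 + 4)/6 = 18/6 = 3; σ²_F = ((4−2)/6)² = 0.111
te_G = (11 + 4·13 + 21)/6 = 84/6 = 14; σ²_G = ((21−11)/6)² = 2.778
te_H = (1 + 4·5 + 21)/6 = 42/6 = 7; σ²_H = ((21−1)/6)² = 11.111
te_I = (4 + 4·6 + 20)/6 = 48/6 = 8; σ²_I = ((20−4)/6)² = 7.111
te_J = (2 + 4·3 + 10)/6 = 24/6 = 4; σ²_J = ((10−2)/6)² = 1.778

Forward pass:
ES_A = 0; EF_A = 9
ES_B = 0; EF_B = 13
ES_C = 0; EF_C = 4
ES_D = 0; EF_D = 9
ES_E = 13; EF_E = 13+9 = 22
ES_F = 4; EF_F = 4+3 = 7
ES_G = max(EF_C=4, EF_E=22) = 22; EF_G = 22+14 = 36
ES_H = max(EF_C=4, EF_F=7) = 7; EF_H = 7+7 = 14
ES_I = 14; EF_I = 14+8 = 22
ES_J = max(EF_A=9, EF_C=4, EF_D=9, EF_G=36, EF_I=22) = 36; EF_J = 36+4 = 40
Expected project duration μ = 40 weeks. Critical path: B → E → G → J.

Variance along critical path = 4.000 + 0.444 + 2.778 + 1.778 = 9.000
σ = √9.000 = 3.000 weeks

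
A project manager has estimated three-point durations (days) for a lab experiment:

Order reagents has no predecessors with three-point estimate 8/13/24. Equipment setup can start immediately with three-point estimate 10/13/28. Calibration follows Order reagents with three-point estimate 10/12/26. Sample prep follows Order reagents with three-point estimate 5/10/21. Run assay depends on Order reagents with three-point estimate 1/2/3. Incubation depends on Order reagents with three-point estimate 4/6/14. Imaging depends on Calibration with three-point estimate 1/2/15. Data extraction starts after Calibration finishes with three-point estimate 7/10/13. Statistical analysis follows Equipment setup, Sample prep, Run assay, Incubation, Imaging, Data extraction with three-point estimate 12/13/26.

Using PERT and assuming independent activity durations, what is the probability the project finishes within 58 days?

0.864

te_Order reagents = (8 + 4·13 + 24)/6 = 84/6 = 14; σ²_Order reagents = ((24−8)/6)² = 7.111
te_Equipment setup = (10 + 4·13 + 28)/6 = 90/6 = 15; σ²_Equipment setup = ((28−10)/6)² = 9.000
te_Calibration = (10 + 4·12 + 26)/6 = 84/6 = 14; σ²_Calibration = ((26−10)/6)² = 7.111
te_Sample prep = (5 + 4·10 + 21)/6 = 66/6 = 11; σ²_Sample prep = ((21−5)/6)² = 7.111
te_Run assay = (1 + 4·2 + 3)/6 = 12/6 = 2; σ²_Run assay = ((3−1)/6)² = 0.111
te_Incubation = (4 + 4·6 + 14)/6 = 42/6 = 7; σ²_Incubation = ((14−4)/6)² = 2.778
te_Imaging = (1 + 4·2 + 15)/6 = 24/6 = 4; σ²_Imaging = ((15−1)/6)² = 5.444
te_Data extraction = (7 + 4·10 + 13)/6 = 60/6 = 10; σ²_Data extraction = ((13−7)/6)² = 1.000
te_Statistical analysis = (12 + 4·13 + 26)/6 = 90/6 = 15; σ²_Statistical analysis = ((26−12)/6)² = 5.444

Forward pass:
ES_Order reagents = 0; EF_Order reagents = 14
ES_Equipment setup = 0; EF_Equipment setup = 15
ES_Calibration = 14; EF_Calibration = 14+14 = 28
ES_Sample prep = 14; EF_Sample prep = 14+11 = 25
ES_Run assay = 14; EF_Run assay = 14+2 = 16
ES_Incubation = 14; EF_Incubation = 14+7 = 21
ES_Imaging = 28; EF_Imaging = 28+4 = 32
ES_Data extraction = 28; EF_Data extraction = 28+10 = 38
ES_Statistical analysis = max(EF_Equipment setup=15, EF_Sample prep=25, EF_Run assay=16, EF_Incubation=21, EF_Imaging=32, EF_Data extraction=38) = 38; EF_Statistical analysis = 38+15 = 53
Expected project duration μ = 53 days. Critical path: Order reagents → Calibration → Data extraction → Statistical analysis.

Variance along critical path = 7.111 + 7.111 + 1.000 + 5.444 = 20.667; σ = √20.667 = 4.546 days.
Z = (58 − 53) / 4.546 = 1.100
P(T ≤ 58) = Φ(1.100) ≈ 0.864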